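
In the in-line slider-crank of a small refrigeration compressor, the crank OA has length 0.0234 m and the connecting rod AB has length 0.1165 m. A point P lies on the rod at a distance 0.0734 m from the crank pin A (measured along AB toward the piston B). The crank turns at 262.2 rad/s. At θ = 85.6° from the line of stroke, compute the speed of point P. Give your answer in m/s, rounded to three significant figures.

ω = 262.2 rad/s.  Crank-pin speed |V_A| = rω = 6.1355 m/s, perpendicular to OA.
Rod angle: sinφ = −(r/L) sinθ ⇒ φ = -11.553°; ω_rod = −rω cosθ/√(L²−r²sin²θ) = -4.124 rad/s.
V_P = V_A + ω_rod × AP, with AP = 0.0734 m along the rod.
Components: V_Px = −rω sinθ − a·ω_rod·sinφ = -6.178 m/s;  V_Py = rω cosθ + a·ω_rod·cosφ = +0.17414 m/s.
|V_P| = √(V_Px² + V_Py²) = 6.1805 m/s.

6.18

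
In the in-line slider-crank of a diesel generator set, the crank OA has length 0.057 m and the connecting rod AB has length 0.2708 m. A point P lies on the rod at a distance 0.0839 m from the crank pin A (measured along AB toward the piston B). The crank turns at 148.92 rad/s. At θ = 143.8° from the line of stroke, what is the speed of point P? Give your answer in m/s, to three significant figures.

ω = 148.9 rad/s.  Crank-pin speed |V_A| = rω = 8.4884 m/s, perpendicular to OA.
Rod angle: sinφ = −(r/L) sinθ ⇒ φ = -7.141°; ω_rod = −rω cosθ/√(L²−r²sin²θ) = +25.493 rad/s.
V_P = V_A + ω_rod × AP, with AP = 0.0839 m along the rod.
Components: V_Px = −rω sinθ − a·ω_rod·sinφ = -4.7474 m/s;  V_Py = rω cosθ + a·ω_rod·cosφ = -4.7276 m/s.
|V_P| = √(V_Px² + V_Py²) = 6.6999 m/s.

6.70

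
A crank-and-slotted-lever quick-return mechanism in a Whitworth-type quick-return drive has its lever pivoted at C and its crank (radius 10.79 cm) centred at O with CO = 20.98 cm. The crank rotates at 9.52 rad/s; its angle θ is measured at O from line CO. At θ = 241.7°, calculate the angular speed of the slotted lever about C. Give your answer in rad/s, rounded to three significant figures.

0.253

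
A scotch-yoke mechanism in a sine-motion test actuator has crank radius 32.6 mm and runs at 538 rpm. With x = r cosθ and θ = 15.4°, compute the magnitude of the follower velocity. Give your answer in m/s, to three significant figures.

ω = 56.34 rad/s (from 538 rpm).
x = r cosθ ⇒ ẋ = −rω sinθ.
|v| = rω|sinθ| = 0.0326·56.34·|sin 15.4°| = 0.48774 m/s.

0.488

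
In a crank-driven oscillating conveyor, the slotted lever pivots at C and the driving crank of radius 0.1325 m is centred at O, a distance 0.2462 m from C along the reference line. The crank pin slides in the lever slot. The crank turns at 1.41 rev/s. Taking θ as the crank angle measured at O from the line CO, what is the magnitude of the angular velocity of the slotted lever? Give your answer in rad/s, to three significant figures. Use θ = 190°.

9.27

ω = 8.859 rad/s (from 1.41 rev/s).
Crank pin A relative to C: A = (d + r cosθ, r sinθ); lever angle φ = atan2(r sinθ, d + r cosθ).
Differentiating tanφ: φ̇ = rω(d cosθ + r)/(d² + r² + 2dr cosθ).
d² + r² + 2dr cosθ = |CA|² = 0.0139189 m²;  d cosθ + r = -0.10996 m.
|ω_lever| = |0.1325·8.859·-0.10996| / 0.0139189 = 9.2735 rad/s.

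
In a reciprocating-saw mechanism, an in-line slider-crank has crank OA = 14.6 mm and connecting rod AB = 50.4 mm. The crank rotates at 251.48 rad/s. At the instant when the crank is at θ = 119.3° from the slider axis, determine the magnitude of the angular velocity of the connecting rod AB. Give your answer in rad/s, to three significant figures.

36.8

ω = 251.5 rad/s
The rod makes angle φ with the slider axis where L sinφ = r sinθ; differentiating, L cosφ·φ̇ = r ω cosθ.
L cosφ = √(L² − r² sin²θ) = 0.048765 m.
|ω_rod| = r ω |cosθ| / √(L² − r² sin²θ) = 0.0146·251.5·0.48938/0.048765 = 36.846 rad/s.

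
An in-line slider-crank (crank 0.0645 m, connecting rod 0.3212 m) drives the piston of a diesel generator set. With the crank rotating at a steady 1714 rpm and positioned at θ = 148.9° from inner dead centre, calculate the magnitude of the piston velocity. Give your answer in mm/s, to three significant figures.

ω = 2π·1714/60 = 179.5 rad/s
For an in-line slider-crank, x = r cosθ + √(L² − r² sin²θ), so v = −rω sinθ·[1 + r cosθ/√(L² − r² sin²θ)].
With r = 0.0645 m, L = 0.3212 m, θ = 148.9°: √(L² − r² sin²θ) = 0.31947 m.
v = −0.0645·179.5·0.51653·[1 + 0.0645·-0.85627/0.31947] = -4.9461 m/s.
|v| = 4.9461 m/s = 4946.1 mm/s.

4950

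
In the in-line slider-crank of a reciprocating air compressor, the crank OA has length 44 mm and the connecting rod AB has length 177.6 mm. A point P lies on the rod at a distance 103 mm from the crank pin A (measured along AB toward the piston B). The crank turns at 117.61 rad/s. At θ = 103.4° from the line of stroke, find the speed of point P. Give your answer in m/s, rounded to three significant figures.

ω = 117.6 rad/s.  Crank-pin speed |V_A| = rω = 5.1748 m/s, perpendicular to OA.
Rod angle: sinφ = −(r/L) sinθ ⇒ φ = -13.946°; ω_rod = −rω cosθ/√(L²−r²sin²θ) = +6.9577 rad/s.
V_P = V_A + ω_rod × AP, with AP = 0.103 m along the rod.
Components: V_Px = −rω sinθ − a·ω_rod·sinφ = -4.8612 m/s;  V_Py = rω cosθ + a·ω_rod·cosφ = -0.50374 m/s.
|V_P| = √(V_Px² + V_Py²) = 4.8873 m/s.

4.89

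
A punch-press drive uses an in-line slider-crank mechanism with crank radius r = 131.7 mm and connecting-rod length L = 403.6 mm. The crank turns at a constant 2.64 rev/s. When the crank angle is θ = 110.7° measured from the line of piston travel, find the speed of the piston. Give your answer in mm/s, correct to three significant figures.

ω = 2π·2.64 = 16.59 rad/s
For an in-line slider-crank, x = r cosθ + √(L² − r² sin²θ), so v = −rω sinθ·[1 + r cosθ/√(L² − r² sin²θ)].
With r = 0.1317 m, L = 0.4036 m, θ = 110.7°: √(L² − r² sin²θ) = 0.38434 m.
v = −0.1317·16.59·0.93544·[1 + 0.1317·-0.35347/0.38434] = -1.796 m/s.
|v| = 1.796 m/s = 1796 mm/s.

1800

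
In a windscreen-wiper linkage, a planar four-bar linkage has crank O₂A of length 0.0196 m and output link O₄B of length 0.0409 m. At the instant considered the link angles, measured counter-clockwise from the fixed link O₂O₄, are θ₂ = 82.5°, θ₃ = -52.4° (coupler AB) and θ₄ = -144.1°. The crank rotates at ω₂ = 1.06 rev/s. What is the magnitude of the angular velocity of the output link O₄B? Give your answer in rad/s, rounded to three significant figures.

ω₂ = 6.66 rad/s (from 1.06 rev/s).
Differentiating the loop-closure r₂e^{iθ₂}+r₃e^{iθ₃}=r₁+r₄e^{iθ₄} gives r₂ω₂e^{iθ₂}+r₃ω₃e^{iθ₃}=r₄ω₄e^{iθ₄}.
Eliminating the other unknown: ω₄ = r₂ω₂ sin(θ₂−θ₃) / [r₄ sin(θ₄−θ₃)].
Numerator sine = +0.70834; denominator sine = -0.99956.
Result = 0.0196·6.66·(+0.70834) / (0.0409·(-0.99956)) = -2.2618 rad/s; magnitude 2.2618 rad/s.

2.26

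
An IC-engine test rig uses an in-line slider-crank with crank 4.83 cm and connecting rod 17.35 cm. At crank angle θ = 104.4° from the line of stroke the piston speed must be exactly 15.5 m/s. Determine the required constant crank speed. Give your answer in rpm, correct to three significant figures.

For an in-line slider-crank, |v_piston| = rω|sinθ|·[1 + r cosθ/√(L² − r² sin²θ)].
With r = 0.0483 m, L = 0.1735 m, θ = 104.4°: the bracketed kinematic factor |dx/dθ| = 0.043419 m.
ω = v/|dx/dθ| = 15.5/0.043419 = 356.99 rad/s.
N = 60ω/(2π) = 3409 rpm.

3410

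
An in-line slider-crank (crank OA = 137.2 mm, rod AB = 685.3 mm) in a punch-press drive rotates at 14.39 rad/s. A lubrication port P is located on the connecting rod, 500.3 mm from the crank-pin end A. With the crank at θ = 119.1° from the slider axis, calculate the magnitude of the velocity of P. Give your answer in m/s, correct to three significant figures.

ω = 14.39 rad/s.  Crank-pin speed |V_A| = rω = 1.9743 m/s, perpendicular to OA.
Rod angle: sinφ = −(r/L) sinθ ⇒ φ = -10.075°; ω_rod = −rω cosθ/√(L²−r²sin²θ) = +1.423 rad/s.
V_P = V_A + ω_rod × AP, with AP = 0.5003 m along the rod.
Components: V_Px = −rω sinθ − a·ω_rod·sinφ = -1.6006 m/s;  V_Py = rω cosθ + a·ω_rod·cosφ = -0.2592 m/s.
|V_P| = √(V_Px² + V_Py²) = 1.6214 m/s.

1.62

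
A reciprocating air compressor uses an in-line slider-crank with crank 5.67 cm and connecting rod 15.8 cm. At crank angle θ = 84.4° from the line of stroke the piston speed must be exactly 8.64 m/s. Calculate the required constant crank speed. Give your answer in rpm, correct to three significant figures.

1410

For an in-line slider-crank, |v_piston| = rω|sinθ|·[1 + r cosθ/√(L² − r² sin²θ)].
With r = 0.0567 m, L = 0.158 m, θ = 84.4°: the bracketed kinematic factor |dx/dθ| = 0.058545 m.
ω = v/|dx/dθ| = 8.64/0.058545 = 147.58 rad/s.
N = 60ω/(2π) = 1409.3 rpm.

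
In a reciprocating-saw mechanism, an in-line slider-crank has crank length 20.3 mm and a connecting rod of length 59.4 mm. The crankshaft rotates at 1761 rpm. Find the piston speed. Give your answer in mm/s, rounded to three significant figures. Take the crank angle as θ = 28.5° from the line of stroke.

ω = 2π·1761/60 = 184.4 rad/s
For an in-line slider-crank, x = r cosθ + √(L² − r² sin²θ), so v = −rω sinθ·[1 + r cosθ/√(L² − r² sin²θ)].
With r = 0.0203 m, L = 0.0594 m, θ = 28.5°: √(L² − r² sin²θ) = 0.058605 m.
v = −0.0203·184.4·0.47716·[1 + 0.0203·0.87882/0.058605] = -2.33 m/s.
|v| = 2.33 m/s = 2330 mm/s.

2330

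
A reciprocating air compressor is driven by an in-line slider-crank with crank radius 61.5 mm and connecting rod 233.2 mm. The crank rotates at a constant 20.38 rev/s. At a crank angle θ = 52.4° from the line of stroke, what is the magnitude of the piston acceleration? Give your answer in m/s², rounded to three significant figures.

550

ω = 2π·20.4 = 128.1 rad/s
x(θ) = r cosθ + √(L² − r² sin²θ); with ω constant, a = ω²·d²x/dθ².
d²x/dθ² = −r cosθ − r²(cos2θ)/√u − r⁴ sin²2θ/(4u^{3/2}),  u = L² − r² sin²θ = 0.052008 m².
Substituting r = 0.0615 m, L = 0.2332 m, θ = 52.4°: d²x/dθ² = -0.033569 m.
a = ω²·d²x/dθ² = (128.1)²·(-0.033569) = -550.44 m/s²;  |a| = 550.44 m/s².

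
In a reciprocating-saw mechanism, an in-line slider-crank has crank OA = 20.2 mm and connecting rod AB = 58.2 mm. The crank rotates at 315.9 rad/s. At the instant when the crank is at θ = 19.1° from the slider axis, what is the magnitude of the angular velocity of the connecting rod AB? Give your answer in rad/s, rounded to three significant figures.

ω = 315.9 rad/s
The rod makes angle φ with the slider axis where L sinφ = r sinθ; differentiating, L cosφ·φ̇ = r ω cosθ.
L cosφ = √(L² − r² sin²θ) = 0.057823 m.
|ω_rod| = r ω |cosθ| / √(L² − r² sin²θ) = 0.0202·315.9·0.94495/0.057823 = 104.28 rad/s.

104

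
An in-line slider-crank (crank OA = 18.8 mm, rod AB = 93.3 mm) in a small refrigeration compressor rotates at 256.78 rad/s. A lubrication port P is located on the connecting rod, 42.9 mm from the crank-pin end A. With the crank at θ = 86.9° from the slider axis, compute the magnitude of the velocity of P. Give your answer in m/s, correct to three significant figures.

4.85

ω = 256.8 rad/s.  Crank-pin speed |V_A| = rω = 4.8275 m/s, perpendicular to OA.
Rod angle: sinφ = −(r/L) sinθ ⇒ φ = -11.607°; ω_rod = −rω cosθ/√(L²−r²sin²θ) = -2.8565 rad/s.
V_P = V_A + ω_rod × AP, with AP = 0.0429 m along the rod.
Components: V_Px = −rω sinθ − a·ω_rod·sinφ = -4.8451 m/s;  V_Py = rω cosθ + a·ω_rod·cosφ = +0.14102 m/s.
|V_P| = √(V_Px² + V_Py²) = 4.8471 m/s.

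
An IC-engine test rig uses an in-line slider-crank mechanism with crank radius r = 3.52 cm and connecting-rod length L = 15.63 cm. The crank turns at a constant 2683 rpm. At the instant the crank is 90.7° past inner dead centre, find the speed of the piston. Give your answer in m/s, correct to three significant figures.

9.86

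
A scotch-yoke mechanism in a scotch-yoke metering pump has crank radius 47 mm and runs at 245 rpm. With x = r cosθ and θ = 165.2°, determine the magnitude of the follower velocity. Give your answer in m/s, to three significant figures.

0.308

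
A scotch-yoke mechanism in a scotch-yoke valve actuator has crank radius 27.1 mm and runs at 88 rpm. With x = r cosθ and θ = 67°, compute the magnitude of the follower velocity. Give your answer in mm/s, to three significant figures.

ω = 9.215 rad/s (from 88 rpm).
x = r cosθ ⇒ ẋ = −rω sinθ.
|v| = rω|sinθ| = 0.0271·9.215·|sin 67°| = 0.22988 m/s = 229.88 mm/s.

230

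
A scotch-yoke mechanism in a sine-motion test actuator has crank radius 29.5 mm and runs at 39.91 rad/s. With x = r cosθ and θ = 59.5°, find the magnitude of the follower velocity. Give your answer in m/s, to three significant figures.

ω = 39.91 rad/s
x = r cosθ ⇒ ẋ = −rω sinθ.
|v| = rω|sinθ| = 0.0295·39.91·|sin 59.5°| = 1.0144 m/s.

1.01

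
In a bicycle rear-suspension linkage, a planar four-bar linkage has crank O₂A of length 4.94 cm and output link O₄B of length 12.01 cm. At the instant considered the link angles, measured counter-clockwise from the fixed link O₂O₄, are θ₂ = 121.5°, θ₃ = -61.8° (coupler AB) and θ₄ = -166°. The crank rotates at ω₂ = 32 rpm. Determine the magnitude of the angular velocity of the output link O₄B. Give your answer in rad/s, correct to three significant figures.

ω₂ = 3.351 rad/s (from 32 rpm).
Differentiating the loop-closure r₂e^{iθ₂}+r₃e^{iθ₃}=r₁+r₄e^{iθ₄} gives r₂ω₂e^{iθ₂}+r₃ω₃e^{iθ₃}=r₄ω₄e^{iθ₄}.
Eliminating the other unknown: ω₄ = r₂ω₂ sin(θ₂−θ₃) / [r₄ sin(θ₄−θ₃)].
Numerator sine = -0.05756; denominator sine = -0.96945.
Result = 0.0494·3.351·(-0.05756) / (0.1201·(-0.96945)) = +0.081845 rad/s; magnitude 0.081845 rad/s.

0.0818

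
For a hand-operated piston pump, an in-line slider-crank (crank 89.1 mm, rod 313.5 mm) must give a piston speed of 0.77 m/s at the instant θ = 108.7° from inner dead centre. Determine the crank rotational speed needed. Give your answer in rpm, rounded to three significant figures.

96.2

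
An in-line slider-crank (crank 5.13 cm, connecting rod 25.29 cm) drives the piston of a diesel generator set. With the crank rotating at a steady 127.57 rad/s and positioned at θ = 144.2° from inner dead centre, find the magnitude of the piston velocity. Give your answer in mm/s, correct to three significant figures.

ω = 127.6 rad/s
For an in-line slider-crank, x = r cosθ + √(L² − r² sin²θ), so v = −rω sinθ·[1 + r cosθ/√(L² − r² sin²θ)].
With r = 0.0513 m, L = 0.2529 m, θ = 144.2°: √(L² − r² sin²θ) = 0.25111 m.
v = −0.0513·127.6·0.58496·[1 + 0.0513·-0.81106/0.25111] = -3.1939 m/s.
|v| = 3.1939 m/s = 3193.9 mm/s.

3190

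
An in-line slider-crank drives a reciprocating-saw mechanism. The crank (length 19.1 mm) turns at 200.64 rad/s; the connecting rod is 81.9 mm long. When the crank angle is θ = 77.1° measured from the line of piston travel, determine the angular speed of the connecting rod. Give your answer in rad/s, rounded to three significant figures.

ω = 200.6 rad/s
The rod makes angle φ with the slider axis where L sinφ = r sinθ; differentiating, L cosφ·φ̇ = r ω cosθ.
L cosφ = √(L² − r² sin²θ) = 0.079756 m.
|ω_rod| = r ω |cosθ| / √(L² − r² sin²θ) = 0.0191·200.6·0.22325/0.079756 = 10.727 rad/s.

10.7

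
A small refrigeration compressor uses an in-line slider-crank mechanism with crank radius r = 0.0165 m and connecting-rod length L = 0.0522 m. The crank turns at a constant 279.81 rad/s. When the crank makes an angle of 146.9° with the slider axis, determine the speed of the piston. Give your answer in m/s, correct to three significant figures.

1.84

ω = 279.8 rad/s
For an in-line slider-crank, x = r cosθ + √(L² − r² sin²θ), so v = −rω sinθ·[1 + r cosθ/√(L² − r² sin²θ)].
With r = 0.0165 m, L = 0.0522 m, θ = 146.9°: √(L² − r² sin²θ) = 0.051416 m.
v = −0.0165·279.8·0.54610·[1 + 0.0165·-0.83772/0.051416] = -1.8435 m/s.
|v| = 1.8435 m/s.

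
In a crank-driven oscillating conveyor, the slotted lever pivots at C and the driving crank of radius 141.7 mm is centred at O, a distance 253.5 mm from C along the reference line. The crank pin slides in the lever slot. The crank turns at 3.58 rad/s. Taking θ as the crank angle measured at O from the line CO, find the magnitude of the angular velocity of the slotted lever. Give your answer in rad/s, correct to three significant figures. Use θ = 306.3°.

ω = 3.58 rad/s
Crank pin A relative to C: A = (d + r cosθ, r sinθ); lever angle φ = atan2(r sinθ, d + r cosθ).
Differentiating tanφ: φ̇ = rω(d cosθ + r)/(d² + r² + 2dr cosθ).
d² + r² + 2dr cosθ = |CA|² = 0.126872 m²;  d cosθ + r = +0.29178 m.
|ω_lever| = |0.1417·3.58·+0.29178| / 0.126872 = 1.1666 rad/s.

1.17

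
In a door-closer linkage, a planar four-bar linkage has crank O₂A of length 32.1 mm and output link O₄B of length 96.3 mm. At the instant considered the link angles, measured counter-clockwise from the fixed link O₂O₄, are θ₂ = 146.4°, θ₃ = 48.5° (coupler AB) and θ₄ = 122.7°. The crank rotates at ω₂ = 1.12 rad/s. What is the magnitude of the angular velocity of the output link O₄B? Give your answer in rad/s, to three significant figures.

0.384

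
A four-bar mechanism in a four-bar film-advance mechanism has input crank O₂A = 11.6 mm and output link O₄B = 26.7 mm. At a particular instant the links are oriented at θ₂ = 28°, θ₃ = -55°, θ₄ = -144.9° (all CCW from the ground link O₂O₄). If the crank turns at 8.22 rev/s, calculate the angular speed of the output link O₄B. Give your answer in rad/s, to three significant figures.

22.3

ω₂ = 51.65 rad/s (from 8.22 rev/s).
Differentiating the loop-closure r₂e^{iθ₂}+r₃e^{iθ₃}=r₁+r₄e^{iθ₄} gives r₂ω₂e^{iθ₂}+r₃ω₃e^{iθ₃}=r₄ω₄e^{iθ₄}.
Eliminating the other unknown: ω₄ = r₂ω₂ sin(θ₂−θ₃) / [r₄ sin(θ₄−θ₃)].
Numerator sine = +0.99255; denominator sine = -1.00000.
Result = 0.0116·51.65·(+0.99255) / (0.0267·(-1.00000)) = -22.272 rad/s; magnitude 22.272 rad/s.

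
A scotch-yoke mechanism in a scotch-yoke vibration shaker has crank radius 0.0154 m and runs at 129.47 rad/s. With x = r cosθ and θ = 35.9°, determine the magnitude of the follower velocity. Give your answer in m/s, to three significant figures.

1.17

ω = 129.5 rad/s
x = r cosθ ⇒ ẋ = −rω sinθ.
|v| = rω|sinθ| = 0.0154·129.5·|sin 35.9°| = 1.1691 m/s.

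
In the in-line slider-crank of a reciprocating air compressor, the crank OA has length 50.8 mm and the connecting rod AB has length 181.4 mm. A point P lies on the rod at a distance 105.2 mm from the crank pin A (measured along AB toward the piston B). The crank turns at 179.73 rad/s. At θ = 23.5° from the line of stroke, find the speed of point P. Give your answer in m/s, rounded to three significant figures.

5.47

ω = 179.7 rad/s.  Crank-pin speed |V_A| = rω = 9.1303 m/s, perpendicular to OA.
Rod angle: sinφ = −(r/L) sinθ ⇒ φ = -6.411°; ω_rod = −rω cosθ/√(L²−r²sin²θ) = -46.448 rad/s.
V_P = V_A + ω_rod × AP, with AP = 0.1052 m along the rod.
Components: V_Px = −rω sinθ − a·ω_rod·sinφ = -4.1863 m/s;  V_Py = rω cosθ + a·ω_rod·cosφ = +3.5172 m/s.
|V_P| = √(V_Px² + V_Py²) = 5.4677 m/s.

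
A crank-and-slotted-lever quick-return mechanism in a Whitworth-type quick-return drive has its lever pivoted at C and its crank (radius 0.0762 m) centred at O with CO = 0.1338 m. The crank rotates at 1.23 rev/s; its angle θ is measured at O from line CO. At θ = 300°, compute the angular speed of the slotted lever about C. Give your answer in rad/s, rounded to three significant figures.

ω = 7.728 rad/s (from 1.23 rev/s).
Crank pin A relative to C: A = (d + r cosθ, r sinθ); lever angle φ = atan2(r sinθ, d + r cosθ).
Differentiating tanφ: φ̇ = rω(d cosθ + r)/(d² + r² + 2dr cosθ).
d² + r² + 2dr cosθ = |CA|² = 0.0339044 m²;  d cosθ + r = +0.1431 m.
|ω_lever| = |0.0762·7.728·+0.1431| / 0.0339044 = 2.4856 rad/s.

2.49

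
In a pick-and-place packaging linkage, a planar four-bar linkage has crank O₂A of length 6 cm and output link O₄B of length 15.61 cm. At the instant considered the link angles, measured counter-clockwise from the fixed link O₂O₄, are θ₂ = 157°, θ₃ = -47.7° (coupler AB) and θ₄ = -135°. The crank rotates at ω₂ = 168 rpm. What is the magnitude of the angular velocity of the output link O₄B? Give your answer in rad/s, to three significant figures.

2.83

ω₂ = 17.59 rad/s (from 168 rpm).
Differentiating the loop-closure r₂e^{iθ₂}+r₃e^{iθ₃}=r₁+r₄e^{iθ₄} gives r₂ω₂e^{iθ₂}+r₃ω₃e^{iθ₃}=r₄ω₄e^{iθ₄}.
Eliminating the other unknown: ω₄ = r₂ω₂ sin(θ₂−θ₃) / [r₄ sin(θ₄−θ₃)].
Numerator sine = -0.41787; denominator sine = -0.99889.
Result = 0.06·17.59·(-0.41787) / (0.1561·(-0.99889)) = +2.8288 rad/s; magnitude 2.8288 rad/s.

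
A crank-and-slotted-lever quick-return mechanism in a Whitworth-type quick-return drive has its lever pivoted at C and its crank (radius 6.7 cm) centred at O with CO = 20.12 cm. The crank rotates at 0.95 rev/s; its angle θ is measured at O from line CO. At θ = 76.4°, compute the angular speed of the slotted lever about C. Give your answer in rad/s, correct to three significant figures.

ω = 5.969 rad/s (from 0.95 rev/s).
Crank pin A relative to C: A = (d + r cosθ, r sinθ); lever angle φ = atan2(r sinθ, d + r cosθ).
Differentiating tanφ: φ̇ = rω(d cosθ + r)/(d² + r² + 2dr cosθ).
d² + r² + 2dr cosθ = |CA|² = 0.0513101 m²;  d cosθ + r = +0.11431 m.
|ω_lever| = |0.067·5.969·+0.11431| / 0.0513101 = 0.89097 rad/s.

0.891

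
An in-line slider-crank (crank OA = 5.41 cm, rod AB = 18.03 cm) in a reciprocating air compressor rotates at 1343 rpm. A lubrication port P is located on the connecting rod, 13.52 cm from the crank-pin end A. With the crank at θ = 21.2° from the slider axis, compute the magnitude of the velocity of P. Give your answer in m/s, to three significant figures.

3.78

ω = 140.6 rad/s.  Crank-pin speed |V_A| = rω = 7.6085 m/s, perpendicular to OA.
Rod angle: sinφ = −(r/L) sinθ ⇒ φ = -6.229°; ω_rod = −rω cosθ/√(L²−r²sin²θ) = -39.577 rad/s.
V_P = V_A + ω_rod × AP, with AP = 0.1352 m along the rod.
Components: V_Px = −rω sinθ − a·ω_rod·sinφ = -3.332 m/s;  V_Py = rω cosθ + a·ω_rod·cosφ = +1.7744 m/s.
|V_P| = √(V_Px² + V_Py²) = 3.775 m/s.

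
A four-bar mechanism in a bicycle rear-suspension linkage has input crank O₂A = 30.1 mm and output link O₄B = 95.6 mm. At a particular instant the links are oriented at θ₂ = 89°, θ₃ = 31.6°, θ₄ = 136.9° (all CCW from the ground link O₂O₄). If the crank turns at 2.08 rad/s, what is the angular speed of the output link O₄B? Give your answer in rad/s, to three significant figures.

0.572

ω₂ = 2.08 rad/s
Differentiating the loop-closure r₂e^{iθ₂}+r₃e^{iθ₃}=r₁+r₄e^{iθ₄} gives r₂ω₂e^{iθ₂}+r₃ω₃e^{iθ₃}=r₄ω₄e^{iθ₄}.
Eliminating the other unknown: ω₄ = r₂ω₂ sin(θ₂−θ₃) / [r₄ sin(θ₄−θ₃)].
Numerator sine = +0.84245; denominator sine = +0.96456.
Result = 0.0301·2.08·(+0.84245) / (0.0956·(+0.96456)) = +0.57199 rad/s; magnitude 0.57199 rad/s.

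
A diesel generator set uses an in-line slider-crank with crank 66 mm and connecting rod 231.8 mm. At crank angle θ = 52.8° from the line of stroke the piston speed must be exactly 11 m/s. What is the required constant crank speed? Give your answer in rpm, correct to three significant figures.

For an in-line slider-crank, |v_piston| = rω|sinθ|·[1 + r cosθ/√(L² − r² sin²θ)].
With r = 0.066 m, L = 0.2318 m, θ = 52.8°: the bracketed kinematic factor |dx/dθ| = 0.061863 m.
ω = v/|dx/dθ| = 11/0.061863 = 177.81 rad/s.
N = 60ω/(2π) = 1698 rpm.

1700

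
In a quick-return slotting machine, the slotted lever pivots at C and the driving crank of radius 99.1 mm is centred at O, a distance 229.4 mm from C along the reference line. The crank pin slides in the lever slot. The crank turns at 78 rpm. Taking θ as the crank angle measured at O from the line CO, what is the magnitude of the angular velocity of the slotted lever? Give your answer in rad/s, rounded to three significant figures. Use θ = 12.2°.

ω = 8.168 rad/s (from 78 rpm).
Crank pin A relative to C: A = (d + r cosθ, r sinθ); lever angle φ = atan2(r sinθ, d + r cosθ).
Differentiating tanφ: φ̇ = rω(d cosθ + r)/(d² + r² + 2dr cosθ).
d² + r² + 2dr cosθ = |CA|² = 0.106885 m²;  d cosθ + r = +0.32332 m.
|ω_lever| = |0.0991·8.168·+0.32332| / 0.106885 = 2.4486 rad/s.

2.45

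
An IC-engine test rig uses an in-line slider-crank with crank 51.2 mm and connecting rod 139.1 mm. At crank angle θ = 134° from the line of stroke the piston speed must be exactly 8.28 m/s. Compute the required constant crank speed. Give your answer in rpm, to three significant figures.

2920

For an in-line slider-crank, |v_piston| = rω|sinθ|·[1 + r cosθ/√(L² − r² sin²θ)].
With r = 0.0512 m, L = 0.1391 m, θ = 134°: the bracketed kinematic factor |dx/dθ| = 0.027065 m.
ω = v/|dx/dθ| = 8.28/0.027065 = 305.94 rad/s.
N = 60ω/(2π) = 2921.5 rpm.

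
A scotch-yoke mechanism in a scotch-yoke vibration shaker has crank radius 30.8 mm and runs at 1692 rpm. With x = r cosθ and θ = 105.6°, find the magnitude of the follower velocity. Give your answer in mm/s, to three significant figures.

5260

ω = 177.2 rad/s (from 1692 rpm).
x = r cosθ ⇒ ẋ = −rω sinθ.
|v| = rω|sinθ| = 0.0308·177.2·|sin 105.6°| = 5.2563 m/s = 5256.3 mm/s.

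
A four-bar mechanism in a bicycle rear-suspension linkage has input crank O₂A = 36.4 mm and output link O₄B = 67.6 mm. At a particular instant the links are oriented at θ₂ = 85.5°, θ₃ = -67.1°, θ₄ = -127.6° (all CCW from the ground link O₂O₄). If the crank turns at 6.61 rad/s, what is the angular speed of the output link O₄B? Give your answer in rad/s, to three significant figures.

ω₂ = 6.61 rad/s
Differentiating the loop-closure r₂e^{iθ₂}+r₃e^{iθ₃}=r₁+r₄e^{iθ₄} gives r₂ω₂e^{iθ₂}+r₃ω₃e^{iθ₃}=r₄ω₄e^{iθ₄}.
Eliminating the other unknown: ω₄ = r₂ω₂ sin(θ₂−θ₃) / [r₄ sin(θ₄−θ₃)].
Numerator sine = +0.46020; denominator sine = -0.87036.
Result = 0.0364·6.61·(+0.46020) / (0.0676·(-0.87036)) = -1.8819 rad/s; magnitude 1.8819 rad/s.

1.88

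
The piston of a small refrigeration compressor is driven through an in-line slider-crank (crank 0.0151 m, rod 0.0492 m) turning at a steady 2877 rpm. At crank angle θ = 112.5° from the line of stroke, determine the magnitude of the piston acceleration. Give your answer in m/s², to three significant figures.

829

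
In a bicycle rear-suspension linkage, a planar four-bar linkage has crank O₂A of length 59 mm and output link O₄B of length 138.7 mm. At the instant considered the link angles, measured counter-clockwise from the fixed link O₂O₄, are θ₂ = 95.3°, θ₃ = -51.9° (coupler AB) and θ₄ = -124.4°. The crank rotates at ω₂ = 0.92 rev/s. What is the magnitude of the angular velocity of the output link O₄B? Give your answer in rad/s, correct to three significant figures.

ω₂ = 5.781 rad/s (from 0.92 rev/s).
Differentiating the loop-closure r₂e^{iθ₂}+r₃e^{iθ₃}=r₁+r₄e^{iθ₄} gives r₂ω₂e^{iθ₂}+r₃ω₃e^{iθ₃}=r₄ω₄e^{iθ₄}.
Eliminating the other unknown: ω₄ = r₂ω₂ sin(θ₂−θ₃) / [r₄ sin(θ₄−θ₃)].
Numerator sine = +0.54171; denominator sine = -0.95372.
Result = 0.059·5.781·(+0.54171) / (0.1387·(-0.95372)) = -1.3967 rad/s; magnitude 1.3967 rad/s.

1.40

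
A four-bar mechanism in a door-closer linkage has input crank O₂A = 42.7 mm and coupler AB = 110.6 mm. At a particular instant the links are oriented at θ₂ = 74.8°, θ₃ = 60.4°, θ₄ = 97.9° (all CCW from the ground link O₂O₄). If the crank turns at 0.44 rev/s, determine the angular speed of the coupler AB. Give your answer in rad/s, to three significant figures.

0.688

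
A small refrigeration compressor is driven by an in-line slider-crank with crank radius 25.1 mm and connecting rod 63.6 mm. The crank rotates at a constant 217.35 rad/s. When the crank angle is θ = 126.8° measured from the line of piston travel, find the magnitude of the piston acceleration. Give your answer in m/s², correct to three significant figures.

ω = 217.3 rad/s
x(θ) = r cosθ + √(L² − r² sin²θ); with ω constant, a = ω²·d²x/dθ².
d²x/dθ² = −r cosθ − r²(cos2θ)/√u − r⁴ sin²2θ/(4u^{3/2}),  u = L² − r² sin²θ = 0.00364102 m².
Substituting r = 0.0251 m, L = 0.0636 m, θ = 126.8°: d²x/dθ² = +0.017568 m.
a = ω²·d²x/dθ² = (217.3)²·(+0.017568) = +829.92 m/s²;  |a| = 829.92 m/s².

830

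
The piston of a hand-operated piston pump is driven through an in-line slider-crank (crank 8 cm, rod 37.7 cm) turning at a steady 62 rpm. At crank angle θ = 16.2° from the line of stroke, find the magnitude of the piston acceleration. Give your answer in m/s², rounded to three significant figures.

3.85

ω = 2π·62/60 = 6.493 rad/s
x(θ) = r cosθ + √(L² − r² sin²θ); with ω constant, a = ω²·d²x/dθ².
d²x/dθ² = −r cosθ − r²(cos2θ)/√u − r⁴ sin²2θ/(4u^{3/2}),  u = L² − r² sin²θ = 0.141631 m².
Substituting r = 0.08 m, L = 0.377 m, θ = 16.2°: d²x/dθ² = -0.091237 m.
a = ω²·d²x/dθ² = (6.493)²·(-0.091237) = -3.846 m/s²;  |a| = 3.846 m/s².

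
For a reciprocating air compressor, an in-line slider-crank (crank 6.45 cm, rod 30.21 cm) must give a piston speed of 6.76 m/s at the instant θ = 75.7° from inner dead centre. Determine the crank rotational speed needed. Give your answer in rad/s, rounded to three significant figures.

For an in-line slider-crank, |v_piston| = rω|sinθ|·[1 + r cosθ/√(L² − r² sin²θ)].
With r = 0.0645 m, L = 0.3021 m, θ = 75.7°: the bracketed kinematic factor |dx/dθ| = 0.06587 m.
ω = v/|dx/dθ| = 6.76/0.06587 = 102.63 rad/s.

103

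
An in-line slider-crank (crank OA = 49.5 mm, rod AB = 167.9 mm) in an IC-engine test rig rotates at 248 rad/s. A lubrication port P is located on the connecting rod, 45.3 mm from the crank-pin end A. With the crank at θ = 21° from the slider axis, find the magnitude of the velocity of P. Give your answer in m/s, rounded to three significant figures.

ω = 248 rad/s.  Crank-pin speed |V_A| = rω = 12.276 m/s, perpendicular to OA.
Rod angle: sinφ = −(r/L) sinθ ⇒ φ = -6.065°; ω_rod = −rω cosθ/√(L²−r²sin²θ) = -68.643 rad/s.
V_P = V_A + ω_rod × AP, with AP = 0.0453 m along the rod.
Components: V_Px = −rω sinθ − a·ω_rod·sinφ = -4.7279 m/s;  V_Py = rω cosθ + a·ω_rod·cosφ = +8.3685 m/s.
|V_P| = √(V_Px² + V_Py²) = 9.6117 m/s.

9.61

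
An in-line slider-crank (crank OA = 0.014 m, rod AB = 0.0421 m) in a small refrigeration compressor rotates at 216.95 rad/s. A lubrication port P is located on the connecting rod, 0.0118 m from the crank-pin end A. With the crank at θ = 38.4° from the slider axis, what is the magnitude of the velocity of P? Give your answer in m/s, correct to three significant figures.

2.65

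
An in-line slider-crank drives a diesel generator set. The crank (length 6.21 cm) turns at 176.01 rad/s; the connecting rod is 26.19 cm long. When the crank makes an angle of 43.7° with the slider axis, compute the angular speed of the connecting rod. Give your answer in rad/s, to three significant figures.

ω = 176 rad/s
The rod makes angle φ with the slider axis where L sinφ = r sinθ; differentiating, L cosφ·φ̇ = r ω cosθ.
L cosφ = √(L² − r² sin²θ) = 0.25836 m.
|ω_rod| = r ω |cosθ| / √(L² − r² sin²θ) = 0.0621·176·0.72297/0.25836 = 30.586 rad/s.

30.6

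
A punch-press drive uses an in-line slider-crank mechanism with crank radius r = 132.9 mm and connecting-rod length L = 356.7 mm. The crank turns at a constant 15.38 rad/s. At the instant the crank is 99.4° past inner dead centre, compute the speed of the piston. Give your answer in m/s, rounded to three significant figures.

1.88

ω = 15.38 rad/s
For an in-line slider-crank, x = r cosθ + √(L² − r² sin²θ), so v = −rω sinθ·[1 + r cosθ/√(L² − r² sin²θ)].
With r = 0.1329 m, L = 0.3567 m, θ = 99.4°: √(L² − r² sin²θ) = 0.33173 m.
v = −0.1329·15.38·0.98657·[1 + 0.1329·-0.16333/0.33173] = -1.8846 m/s.
|v| = 1.8846 m/s.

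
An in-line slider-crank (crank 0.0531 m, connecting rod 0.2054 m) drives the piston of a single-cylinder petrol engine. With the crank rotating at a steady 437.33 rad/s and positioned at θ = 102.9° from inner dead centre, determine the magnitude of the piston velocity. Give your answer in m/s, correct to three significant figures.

21.3

ω = 437.3 rad/s
For an in-line slider-crank, x = r cosθ + √(L² − r² sin²θ), so v = −rω sinθ·[1 + r cosθ/√(L² − r² sin²θ)].
With r = 0.0531 m, L = 0.2054 m, θ = 102.9°: √(L² − r² sin²θ) = 0.19877 m.
v = −0.0531·437.3·0.97476·[1 + 0.0531·-0.22325/0.19877] = -21.286 m/s.
|v| = 21.286 m/s.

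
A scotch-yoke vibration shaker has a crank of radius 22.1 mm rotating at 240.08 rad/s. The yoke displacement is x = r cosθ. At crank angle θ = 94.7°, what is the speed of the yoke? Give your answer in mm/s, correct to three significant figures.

ω = 240.1 rad/s
x = r cosθ ⇒ ẋ = −rω sinθ.
|v| = rω|sinθ| = 0.0221·240.1·|sin 94.7°| = 5.2879 m/s = 5287.9 mm/s.

5290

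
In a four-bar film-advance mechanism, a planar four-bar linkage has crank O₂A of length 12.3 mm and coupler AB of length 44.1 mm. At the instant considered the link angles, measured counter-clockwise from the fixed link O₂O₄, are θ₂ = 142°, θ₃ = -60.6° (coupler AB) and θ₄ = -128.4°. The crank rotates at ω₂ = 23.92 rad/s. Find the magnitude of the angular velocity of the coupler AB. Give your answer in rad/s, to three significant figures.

7.21

ω₂ = 23.92 rad/s
Differentiating the loop-closure r₂e^{iθ₂}+r₃e^{iθ₃}=r₁+r₄e^{iθ₄} gives r₂ω₂e^{iθ₂}+r₃ω₃e^{iθ₃}=r₄ω₄e^{iθ₄}.
Eliminating the other unknown: ω₃ = r₂ω₂ sin(θ₄−θ₂) / [r₃ sin(θ₃−θ₄)].
Numerator sine = +0.99998; denominator sine = +0.92587.
Result = 0.0123·23.92·(+0.99998) / (0.0441·(+0.92587)) = +7.2055 rad/s; magnitude 7.2055 rad/s.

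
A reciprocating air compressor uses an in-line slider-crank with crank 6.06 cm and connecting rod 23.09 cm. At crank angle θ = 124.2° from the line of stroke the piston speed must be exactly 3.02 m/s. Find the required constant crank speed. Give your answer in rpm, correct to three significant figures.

678

For an in-line slider-crank, |v_piston| = rω|sinθ|·[1 + r cosθ/√(L² − r² sin²θ)].
With r = 0.0606 m, L = 0.2309 m, θ = 124.2°: the bracketed kinematic factor |dx/dθ| = 0.042547 m.
ω = v/|dx/dθ| = 3.02/0.042547 = 70.981 rad/s.
N = 60ω/(2π) = 677.82 rpm.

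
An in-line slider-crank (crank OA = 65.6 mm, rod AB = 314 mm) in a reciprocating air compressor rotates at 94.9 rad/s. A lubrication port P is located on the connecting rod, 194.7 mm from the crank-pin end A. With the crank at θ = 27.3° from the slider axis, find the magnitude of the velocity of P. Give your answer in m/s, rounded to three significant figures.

3.82

ω = 94.9 rad/s.  Crank-pin speed |V_A| = rω = 6.2254 m/s, perpendicular to OA.
Rod angle: sinφ = −(r/L) sinθ ⇒ φ = -5.499°; ω_rod = −rω cosθ/√(L²−r²sin²θ) = -17.699 rad/s.
V_P = V_A + ω_rod × AP, with AP = 0.1947 m along the rod.
Components: V_Px = −rω sinθ − a·ω_rod·sinφ = -3.1855 m/s;  V_Py = rω cosθ + a·ω_rod·cosφ = +2.1018 m/s.
|V_P| = √(V_Px² + V_Py²) = 3.8164 m/s.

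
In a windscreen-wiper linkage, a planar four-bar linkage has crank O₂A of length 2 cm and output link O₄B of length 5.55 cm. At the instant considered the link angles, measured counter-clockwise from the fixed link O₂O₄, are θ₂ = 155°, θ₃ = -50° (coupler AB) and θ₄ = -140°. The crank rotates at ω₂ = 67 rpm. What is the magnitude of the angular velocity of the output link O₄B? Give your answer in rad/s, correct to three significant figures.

1.07

ω₂ = 7.016 rad/s (from 67 rpm).
Differentiating the loop-closure r₂e^{iθ₂}+r₃e^{iθ₃}=r₁+r₄e^{iθ₄} gives r₂ω₂e^{iθ₂}+r₃ω₃e^{iθ₃}=r₄ω₄e^{iθ₄}.
Eliminating the other unknown: ω₄ = r₂ω₂ sin(θ₂−θ₃) / [r₄ sin(θ₄−θ₃)].
Numerator sine = -0.42262; denominator sine = -1.00000.
Result = 0.02·7.016·(-0.42262) / (0.0555·(-1.00000)) = +1.0685 rad/s; magnitude 1.0685 rad/s.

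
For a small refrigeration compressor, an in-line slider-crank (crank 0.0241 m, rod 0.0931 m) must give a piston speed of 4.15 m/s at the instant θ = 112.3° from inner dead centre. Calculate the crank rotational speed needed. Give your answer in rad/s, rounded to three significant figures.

207

For an in-line slider-crank, |v_piston| = rω|sinθ|·[1 + r cosθ/√(L² − r² sin²θ)].
With r = 0.0241 m, L = 0.0931 m, θ = 112.3°: the bracketed kinematic factor |dx/dθ| = 0.020042 m.
ω = v/|dx/dθ| = 4.15/0.020042 = 207.07 rad/s.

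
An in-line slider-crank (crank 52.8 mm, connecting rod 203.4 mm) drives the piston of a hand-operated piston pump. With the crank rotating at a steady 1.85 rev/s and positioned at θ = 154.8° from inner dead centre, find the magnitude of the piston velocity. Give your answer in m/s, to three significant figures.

0.200

ω = 2π·1.85 = 11.62 rad/s
For an in-line slider-crank, x = r cosθ + √(L² − r² sin²θ), so v = −rω sinθ·[1 + r cosθ/√(L² − r² sin²θ)].
With r = 0.0528 m, L = 0.2034 m, θ = 154.8°: √(L² − r² sin²θ) = 0.20215 m.
v = −0.0528·11.62·0.42578·[1 + 0.0528·-0.90483/0.20215] = -0.19956 m/s.
|v| = 0.19956 m/s.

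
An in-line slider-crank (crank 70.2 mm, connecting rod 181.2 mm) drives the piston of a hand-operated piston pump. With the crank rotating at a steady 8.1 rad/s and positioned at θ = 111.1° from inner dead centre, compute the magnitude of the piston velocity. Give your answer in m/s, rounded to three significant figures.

0.451

ω = 8.1 rad/s
For an in-line slider-crank, x = r cosθ + √(L² − r² sin²θ), so v = −rω sinθ·[1 + r cosθ/√(L² − r² sin²θ)].
With r = 0.0702 m, L = 0.1812 m, θ = 111.1°: √(L² − r² sin²θ) = 0.16895 m.
v = −0.0702·8.1·0.93295·[1 + 0.0702·-0.36000/0.16895] = -0.45114 m/s.
|v| = 0.45114 m/s.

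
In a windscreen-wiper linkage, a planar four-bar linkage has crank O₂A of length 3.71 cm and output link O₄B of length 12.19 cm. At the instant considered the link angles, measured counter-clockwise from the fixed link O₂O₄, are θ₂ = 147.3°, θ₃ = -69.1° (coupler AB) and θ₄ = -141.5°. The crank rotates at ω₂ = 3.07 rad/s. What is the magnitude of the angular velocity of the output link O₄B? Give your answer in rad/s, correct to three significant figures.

ω₂ = 3.07 rad/s
Differentiating the loop-closure r₂e^{iθ₂}+r₃e^{iθ₃}=r₁+r₄e^{iθ₄} gives r₂ω₂e^{iθ₂}+r₃ω₃e^{iθ₃}=r₄ω₄e^{iθ₄}.
Eliminating the other unknown: ω₄ = r₂ω₂ sin(θ₂−θ₃) / [r₄ sin(θ₄−θ₃)].
Numerator sine = -0.59342; denominator sine = -0.95319.
Result = 0.0371·3.07·(-0.59342) / (0.1219·(-0.95319)) = +0.58169 rad/s; magnitude 0.58169 rad/s.

0.582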